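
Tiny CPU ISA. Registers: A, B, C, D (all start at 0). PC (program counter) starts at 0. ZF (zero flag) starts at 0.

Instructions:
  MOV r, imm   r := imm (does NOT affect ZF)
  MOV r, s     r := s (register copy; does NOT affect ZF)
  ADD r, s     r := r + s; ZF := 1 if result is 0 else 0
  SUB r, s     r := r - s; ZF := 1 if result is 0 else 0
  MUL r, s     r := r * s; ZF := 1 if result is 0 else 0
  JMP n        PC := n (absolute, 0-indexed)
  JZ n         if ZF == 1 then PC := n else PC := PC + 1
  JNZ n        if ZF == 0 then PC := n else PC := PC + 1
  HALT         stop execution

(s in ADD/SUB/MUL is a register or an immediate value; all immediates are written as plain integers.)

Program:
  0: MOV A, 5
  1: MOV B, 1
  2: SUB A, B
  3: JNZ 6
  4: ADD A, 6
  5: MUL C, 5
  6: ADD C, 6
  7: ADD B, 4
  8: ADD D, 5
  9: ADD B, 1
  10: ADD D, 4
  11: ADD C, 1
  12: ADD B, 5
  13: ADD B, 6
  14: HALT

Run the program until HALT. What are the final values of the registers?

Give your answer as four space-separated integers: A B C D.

Step 1: PC=0 exec 'MOV A, 5'. After: A=5 B=0 C=0 D=0 ZF=0 PC=1
Step 2: PC=1 exec 'MOV B, 1'. After: A=5 B=1 C=0 D=0 ZF=0 PC=2
Step 3: PC=2 exec 'SUB A, B'. After: A=4 B=1 C=0 D=0 ZF=0 PC=3
Step 4: PC=3 exec 'JNZ 6'. After: A=4 B=1 C=0 D=0 ZF=0 PC=6
Step 5: PC=6 exec 'ADD C, 6'. After: A=4 B=1 C=6 D=0 ZF=0 PC=7
Step 6: PC=7 exec 'ADD B, 4'. After: A=4 B=5 C=6 D=0 ZF=0 PC=8
Step 7: PC=8 exec 'ADD D, 5'. After: A=4 B=5 C=6 D=5 ZF=0 PC=9
Step 8: PC=9 exec 'ADD B, 1'. After: A=4 B=6 C=6 D=5 ZF=0 PC=10
Step 9: PC=10 exec 'ADD D, 4'. After: A=4 B=6 C=6 D=9 ZF=0 PC=11
Step 10: PC=11 exec 'ADD C, 1'. After: A=4 B=6 C=7 D=9 ZF=0 PC=12
Step 11: PC=12 exec 'ADD B, 5'. After: A=4 B=11 C=7 D=9 ZF=0 PC=13
Step 12: PC=13 exec 'ADD B, 6'. After: A=4 B=17 C=7 D=9 ZF=0 PC=14
Step 13: PC=14 exec 'HALT'. After: A=4 B=17 C=7 D=9 ZF=0 PC=14 HALTED

Answer: 4 17 7 9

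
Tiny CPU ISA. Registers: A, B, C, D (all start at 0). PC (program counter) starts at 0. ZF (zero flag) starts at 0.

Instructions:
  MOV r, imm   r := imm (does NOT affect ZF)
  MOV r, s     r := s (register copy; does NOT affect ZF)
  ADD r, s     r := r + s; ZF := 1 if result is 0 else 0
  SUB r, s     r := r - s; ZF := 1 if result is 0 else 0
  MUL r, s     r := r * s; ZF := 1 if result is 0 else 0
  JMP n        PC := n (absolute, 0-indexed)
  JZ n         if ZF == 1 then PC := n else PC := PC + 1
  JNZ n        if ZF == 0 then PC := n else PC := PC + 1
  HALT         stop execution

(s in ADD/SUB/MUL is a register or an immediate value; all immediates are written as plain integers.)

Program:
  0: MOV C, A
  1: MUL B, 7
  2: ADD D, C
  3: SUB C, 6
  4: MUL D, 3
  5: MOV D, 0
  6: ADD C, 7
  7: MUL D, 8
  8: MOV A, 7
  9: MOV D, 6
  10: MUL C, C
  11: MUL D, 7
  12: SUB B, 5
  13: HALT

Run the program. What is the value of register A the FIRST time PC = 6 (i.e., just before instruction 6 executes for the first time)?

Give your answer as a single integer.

Step 1: PC=0 exec 'MOV C, A'. After: A=0 B=0 C=0 D=0 ZF=0 PC=1
Step 2: PC=1 exec 'MUL B, 7'. After: A=0 B=0 C=0 D=0 ZF=1 PC=2
Step 3: PC=2 exec 'ADD D, C'. After: A=0 B=0 C=0 D=0 ZF=1 PC=3
Step 4: PC=3 exec 'SUB C, 6'. After: A=0 B=0 C=-6 D=0 ZF=0 PC=4
Step 5: PC=4 exec 'MUL D, 3'. After: A=0 B=0 C=-6 D=0 ZF=1 PC=5
Step 6: PC=5 exec 'MOV D, 0'. After: A=0 B=0 C=-6 D=0 ZF=1 PC=6
First time PC=6: A=0

0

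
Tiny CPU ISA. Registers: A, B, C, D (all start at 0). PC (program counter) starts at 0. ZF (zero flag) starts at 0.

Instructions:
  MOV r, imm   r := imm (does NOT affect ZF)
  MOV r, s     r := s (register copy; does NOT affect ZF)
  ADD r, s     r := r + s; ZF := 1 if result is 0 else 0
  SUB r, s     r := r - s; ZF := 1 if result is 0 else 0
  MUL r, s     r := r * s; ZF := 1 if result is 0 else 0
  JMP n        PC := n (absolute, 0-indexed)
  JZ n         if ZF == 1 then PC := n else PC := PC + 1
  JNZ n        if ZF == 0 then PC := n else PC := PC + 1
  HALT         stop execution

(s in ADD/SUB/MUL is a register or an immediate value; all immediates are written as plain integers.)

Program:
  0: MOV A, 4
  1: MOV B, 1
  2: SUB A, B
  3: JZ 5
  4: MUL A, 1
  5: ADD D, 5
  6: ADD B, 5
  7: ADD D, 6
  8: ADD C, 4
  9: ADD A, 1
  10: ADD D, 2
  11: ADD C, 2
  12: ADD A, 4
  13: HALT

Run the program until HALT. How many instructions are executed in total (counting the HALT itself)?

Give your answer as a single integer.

Step 1: PC=0 exec 'MOV A, 4'. After: A=4 B=0 C=0 D=0 ZF=0 PC=1
Step 2: PC=1 exec 'MOV B, 1'. After: A=4 B=1 C=0 D=0 ZF=0 PC=2
Step 3: PC=2 exec 'SUB A, B'. After: A=3 B=1 C=0 D=0 ZF=0 PC=3
Step 4: PC=3 exec 'JZ 5'. After: A=3 B=1 C=0 D=0 ZF=0 PC=4
Step 5: PC=4 exec 'MUL A, 1'. After: A=3 B=1 C=0 D=0 ZF=0 PC=5
Step 6: PC=5 exec 'ADD D, 5'. After: A=3 B=1 C=0 D=5 ZF=0 PC=6
Step 7: PC=6 exec 'ADD B, 5'. After: A=3 B=6 C=0 D=5 ZF=0 PC=7
Step 8: PC=7 exec 'ADD D, 6'. After: A=3 B=6 C=0 D=11 ZF=0 PC=8
Step 9: PC=8 exec 'ADD C, 4'. After: A=3 B=6 C=4 D=11 ZF=0 PC=9
Step 10: PC=9 exec 'ADD A, 1'. After: A=4 B=6 C=4 D=11 ZF=0 PC=10
Step 11: PC=10 exec 'ADD D, 2'. After: A=4 B=6 C=4 D=13 ZF=0 PC=11
Step 12: PC=11 exec 'ADD C, 2'. After: A=4 B=6 C=6 D=13 ZF=0 PC=12
Step 13: PC=12 exec 'ADD A, 4'. After: A=8 B=6 C=6 D=13 ZF=0 PC=13
Step 14: PC=13 exec 'HALT'. After: A=8 B=6 C=6 D=13 ZF=0 PC=13 HALTED
Total instructions executed: 14

Answer: 14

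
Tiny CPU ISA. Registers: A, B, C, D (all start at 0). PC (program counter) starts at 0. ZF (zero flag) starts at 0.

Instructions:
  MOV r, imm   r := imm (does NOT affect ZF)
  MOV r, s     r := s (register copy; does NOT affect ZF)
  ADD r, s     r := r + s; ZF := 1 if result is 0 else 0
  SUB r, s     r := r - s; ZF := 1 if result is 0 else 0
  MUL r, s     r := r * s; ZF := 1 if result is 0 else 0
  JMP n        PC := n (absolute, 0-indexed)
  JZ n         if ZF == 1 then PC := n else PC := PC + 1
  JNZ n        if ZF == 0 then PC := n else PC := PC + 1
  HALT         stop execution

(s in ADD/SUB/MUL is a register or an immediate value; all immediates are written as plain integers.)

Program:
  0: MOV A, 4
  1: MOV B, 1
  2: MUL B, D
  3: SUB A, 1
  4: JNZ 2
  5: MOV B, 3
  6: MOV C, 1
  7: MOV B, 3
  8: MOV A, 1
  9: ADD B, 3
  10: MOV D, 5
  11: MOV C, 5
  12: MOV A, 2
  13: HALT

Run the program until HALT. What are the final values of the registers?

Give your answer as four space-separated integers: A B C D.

Step 1: PC=0 exec 'MOV A, 4'. After: A=4 B=0 C=0 D=0 ZF=0 PC=1
Step 2: PC=1 exec 'MOV B, 1'. After: A=4 B=1 C=0 D=0 ZF=0 PC=2
Step 3: PC=2 exec 'MUL B, D'. After: A=4 B=0 C=0 D=0 ZF=1 PC=3
Step 4: PC=3 exec 'SUB A, 1'. After: A=3 B=0 C=0 D=0 ZF=0 PC=4
Step 5: PC=4 exec 'JNZ 2'. After: A=3 B=0 C=0 D=0 ZF=0 PC=2
Step 6: PC=2 exec 'MUL B, D'. After: A=3 B=0 C=0 D=0 ZF=1 PC=3
Step 7: PC=3 exec 'SUB A, 1'. After: A=2 B=0 C=0 D=0 ZF=0 PC=4
Step 8: PC=4 exec 'JNZ 2'. After: A=2 B=0 C=0 D=0 ZF=0 PC=2
Step 9: PC=2 exec 'MUL B, D'. After: A=2 B=0 C=0 D=0 ZF=1 PC=3
Step 10: PC=3 exec 'SUB A, 1'. After: A=1 B=0 C=0 D=0 ZF=0 PC=4
Step 11: PC=4 exec 'JNZ 2'. After: A=1 B=0 C=0 D=0 ZF=0 PC=2
Step 12: PC=2 exec 'MUL B, D'. After: A=1 B=0 C=0 D=0 ZF=1 PC=3
Step 13: PC=3 exec 'SUB A, 1'. After: A=0 B=0 C=0 D=0 ZF=1 PC=4
Step 14: PC=4 exec 'JNZ 2'. After: A=0 B=0 C=0 D=0 ZF=1 PC=5
Step 15: PC=5 exec 'MOV B, 3'. After: A=0 B=3 C=0 D=0 ZF=1 PC=6
Step 16: PC=6 exec 'MOV C, 1'. After: A=0 B=3 C=1 D=0 ZF=1 PC=7
Step 17: PC=7 exec 'MOV B, 3'. After: A=0 B=3 C=1 D=0 ZF=1 PC=8
Step 18: PC=8 exec 'MOV A, 1'. After: A=1 B=3 C=1 D=0 ZF=1 PC=9
Step 19: PC=9 exec 'ADD B, 3'. After: A=1 B=6 C=1 D=0 ZF=0 PC=10
Step 20: PC=10 exec 'MOV D, 5'. After: A=1 B=6 C=1 D=5 ZF=0 PC=11
Step 21: PC=11 exec 'MOV C, 5'. After: A=1 B=6 C=5 D=5 ZF=0 PC=12
Step 22: PC=12 exec 'MOV A, 2'. After: A=2 B=6 C=5 D=5 ZF=0 PC=13
Step 23: PC=13 exec 'HALT'. After: A=2 B=6 C=5 D=5 ZF=0 PC=13 HALTED

Answer: 2 6 5 5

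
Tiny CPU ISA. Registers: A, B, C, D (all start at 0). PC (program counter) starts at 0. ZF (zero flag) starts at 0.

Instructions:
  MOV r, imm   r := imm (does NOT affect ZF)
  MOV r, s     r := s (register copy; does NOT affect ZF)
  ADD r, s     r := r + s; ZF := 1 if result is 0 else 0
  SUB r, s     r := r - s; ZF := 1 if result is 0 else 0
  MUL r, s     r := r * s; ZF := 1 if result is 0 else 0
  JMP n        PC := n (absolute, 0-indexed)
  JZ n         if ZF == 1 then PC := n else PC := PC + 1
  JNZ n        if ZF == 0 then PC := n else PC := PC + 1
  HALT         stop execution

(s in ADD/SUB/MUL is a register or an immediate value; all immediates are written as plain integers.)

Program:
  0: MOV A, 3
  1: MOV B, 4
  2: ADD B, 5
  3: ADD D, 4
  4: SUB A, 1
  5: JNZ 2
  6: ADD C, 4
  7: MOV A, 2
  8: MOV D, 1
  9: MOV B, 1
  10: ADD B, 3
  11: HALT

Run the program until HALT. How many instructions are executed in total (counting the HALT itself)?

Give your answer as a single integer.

Step 1: PC=0 exec 'MOV A, 3'. After: A=3 B=0 C=0 D=0 ZF=0 PC=1
Step 2: PC=1 exec 'MOV B, 4'. After: A=3 B=4 C=0 D=0 ZF=0 PC=2
Step 3: PC=2 exec 'ADD B, 5'. After: A=3 B=9 C=0 D=0 ZF=0 PC=3
Step 4: PC=3 exec 'ADD D, 4'. After: A=3 B=9 C=0 D=4 ZF=0 PC=4
Step 5: PC=4 exec 'SUB A, 1'. After: A=2 B=9 C=0 D=4 ZF=0 PC=5
Step 6: PC=5 exec 'JNZ 2'. After: A=2 B=9 C=0 D=4 ZF=0 PC=2
Step 7: PC=2 exec 'ADD B, 5'. After: A=2 B=14 C=0 D=4 ZF=0 PC=3
Step 8: PC=3 exec 'ADD D, 4'. After: A=2 B=14 C=0 D=8 ZF=0 PC=4
Step 9: PC=4 exec 'SUB A, 1'. After: A=1 B=14 C=0 D=8 ZF=0 PC=5
Step 10: PC=5 exec 'JNZ 2'. After: A=1 B=14 C=0 D=8 ZF=0 PC=2
Step 11: PC=2 exec 'ADD B, 5'. After: A=1 B=19 C=0 D=8 ZF=0 PC=3
Step 12: PC=3 exec 'ADD D, 4'. After: A=1 B=19 C=0 D=12 ZF=0 PC=4
Step 13: PC=4 exec 'SUB A, 1'. After: A=0 B=19 C=0 D=12 ZF=1 PC=5
Step 14: PC=5 exec 'JNZ 2'. After: A=0 B=19 C=0 D=12 ZF=1 PC=6
Step 15: PC=6 exec 'ADD C, 4'. After: A=0 B=19 C=4 D=12 ZF=0 PC=7
Step 16: PC=7 exec 'MOV A, 2'. After: A=2 B=19 C=4 D=12 ZF=0 PC=8
Step 17: PC=8 exec 'MOV D, 1'. After: A=2 B=19 C=4 D=1 ZF=0 PC=9
Step 18: PC=9 exec 'MOV B, 1'. After: A=2 B=1 C=4 D=1 ZF=0 PC=10
Step 19: PC=10 exec 'ADD B, 3'. After: A=2 B=4 C=4 D=1 ZF=0 PC=11
Step 20: PC=11 exec 'HALT'. After: A=2 B=4 C=4 D=1 ZF=0 PC=11 HALTED
Total instructions executed: 20

Answer: 20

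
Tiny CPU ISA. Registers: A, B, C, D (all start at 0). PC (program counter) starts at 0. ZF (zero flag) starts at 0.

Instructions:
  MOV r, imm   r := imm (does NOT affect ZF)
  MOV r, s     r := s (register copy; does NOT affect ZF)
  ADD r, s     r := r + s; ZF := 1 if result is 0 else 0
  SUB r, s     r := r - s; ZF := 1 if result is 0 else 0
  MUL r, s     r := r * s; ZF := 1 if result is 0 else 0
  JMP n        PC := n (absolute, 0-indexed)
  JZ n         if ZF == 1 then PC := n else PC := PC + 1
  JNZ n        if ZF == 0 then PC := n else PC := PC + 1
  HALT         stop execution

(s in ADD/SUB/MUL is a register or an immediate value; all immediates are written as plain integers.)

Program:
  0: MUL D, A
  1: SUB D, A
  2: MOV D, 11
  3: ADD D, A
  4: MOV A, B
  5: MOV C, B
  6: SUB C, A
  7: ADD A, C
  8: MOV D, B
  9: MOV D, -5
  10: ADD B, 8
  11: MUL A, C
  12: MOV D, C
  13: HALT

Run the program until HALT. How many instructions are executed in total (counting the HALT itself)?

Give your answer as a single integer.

Answer: 14

Derivation:
Step 1: PC=0 exec 'MUL D, A'. After: A=0 B=0 C=0 D=0 ZF=1 PC=1
Step 2: PC=1 exec 'SUB D, A'. After: A=0 B=0 C=0 D=0 ZF=1 PC=2
Step 3: PC=2 exec 'MOV D, 11'. After: A=0 B=0 C=0 D=11 ZF=1 PC=3
Step 4: PC=3 exec 'ADD D, A'. After: A=0 B=0 C=0 D=11 ZF=0 PC=4
Step 5: PC=4 exec 'MOV A, B'. After: A=0 B=0 C=0 D=11 ZF=0 PC=5
Step 6: PC=5 exec 'MOV C, B'. After: A=0 B=0 C=0 D=11 ZF=0 PC=6
Step 7: PC=6 exec 'SUB C, A'. After: A=0 B=0 C=0 D=11 ZF=1 PC=7
Step 8: PC=7 exec 'ADD A, C'. After: A=0 B=0 C=0 D=11 ZF=1 PC=8
Step 9: PC=8 exec 'MOV D, B'. After: A=0 B=0 C=0 D=0 ZF=1 PC=9
Step 10: PC=9 exec 'MOV D, -5'. After: A=0 B=0 C=0 D=-5 ZF=1 PC=10
Step 11: PC=10 exec 'ADD B, 8'. After: A=0 B=8 C=0 D=-5 ZF=0 PC=11
Step 12: PC=11 exec 'MUL A, C'. After: A=0 B=8 C=0 D=-5 ZF=1 PC=12
Step 13: PC=12 exec 'MOV D, C'. After: A=0 B=8 C=0 D=0 ZF=1 PC=13
Step 14: PC=13 exec 'HALT'. After: A=0 B=8 C=0 D=0 ZF=1 PC=13 HALTED
Total instructions executed: 14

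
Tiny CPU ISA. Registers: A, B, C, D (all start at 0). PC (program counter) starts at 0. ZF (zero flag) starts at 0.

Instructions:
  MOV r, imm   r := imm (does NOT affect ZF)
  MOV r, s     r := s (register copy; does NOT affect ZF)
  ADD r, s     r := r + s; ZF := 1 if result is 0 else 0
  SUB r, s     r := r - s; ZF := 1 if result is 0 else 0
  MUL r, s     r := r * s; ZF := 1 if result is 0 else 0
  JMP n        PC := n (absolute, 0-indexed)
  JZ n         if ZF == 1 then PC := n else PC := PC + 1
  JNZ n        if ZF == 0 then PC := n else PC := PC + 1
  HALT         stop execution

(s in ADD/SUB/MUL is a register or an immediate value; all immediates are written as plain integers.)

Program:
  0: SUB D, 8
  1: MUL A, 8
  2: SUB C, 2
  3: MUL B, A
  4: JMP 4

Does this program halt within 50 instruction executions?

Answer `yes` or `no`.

Answer: no

Derivation:
Step 1: PC=0 exec 'SUB D, 8'. After: A=0 B=0 C=0 D=-8 ZF=0 PC=1
Step 2: PC=1 exec 'MUL A, 8'. After: A=0 B=0 C=0 D=-8 ZF=1 PC=2
Step 3: PC=2 exec 'SUB C, 2'. After: A=0 B=0 C=-2 D=-8 ZF=0 PC=3
Step 4: PC=3 exec 'MUL B, A'. After: A=0 B=0 C=-2 D=-8 ZF=1 PC=4
Step 5: PC=4 exec 'JMP 4'. After: A=0 B=0 C=-2 D=-8 ZF=1 PC=4
State after step 5 equals state after step 4: the program is in a cycle of length 1 and will never halt.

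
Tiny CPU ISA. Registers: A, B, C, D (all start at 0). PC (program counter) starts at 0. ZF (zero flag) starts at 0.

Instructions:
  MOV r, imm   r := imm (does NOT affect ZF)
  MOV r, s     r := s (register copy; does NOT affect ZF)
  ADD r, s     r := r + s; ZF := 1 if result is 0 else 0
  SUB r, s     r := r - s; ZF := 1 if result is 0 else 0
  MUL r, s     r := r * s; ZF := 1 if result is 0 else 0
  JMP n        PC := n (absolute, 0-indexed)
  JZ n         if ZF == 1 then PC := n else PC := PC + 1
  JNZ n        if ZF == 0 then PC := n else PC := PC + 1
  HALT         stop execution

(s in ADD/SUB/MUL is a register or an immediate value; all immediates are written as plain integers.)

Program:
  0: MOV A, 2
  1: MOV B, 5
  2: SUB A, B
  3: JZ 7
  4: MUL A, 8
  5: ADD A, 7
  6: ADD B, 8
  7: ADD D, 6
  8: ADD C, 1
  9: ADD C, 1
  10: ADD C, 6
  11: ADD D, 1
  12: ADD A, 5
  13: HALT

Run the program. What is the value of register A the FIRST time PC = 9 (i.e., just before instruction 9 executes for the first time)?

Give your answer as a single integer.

Step 1: PC=0 exec 'MOV A, 2'. After: A=2 B=0 C=0 D=0 ZF=0 PC=1
Step 2: PC=1 exec 'MOV B, 5'. After: A=2 B=5 C=0 D=0 ZF=0 PC=2
Step 3: PC=2 exec 'SUB A, B'. After: A=-3 B=5 C=0 D=0 ZF=0 PC=3
Step 4: PC=3 exec 'JZ 7'. After: A=-3 B=5 C=0 D=0 ZF=0 PC=4
Step 5: PC=4 exec 'MUL A, 8'. After: A=-24 B=5 C=0 D=0 ZF=0 PC=5
Step 6: PC=5 exec 'ADD A, 7'. After: A=-17 B=5 C=0 D=0 ZF=0 PC=6
Step 7: PC=6 exec 'ADD B, 8'. After: A=-17 B=13 C=0 D=0 ZF=0 PC=7
Step 8: PC=7 exec 'ADD D, 6'. After: A=-17 B=13 C=0 D=6 ZF=0 PC=8
Step 9: PC=8 exec 'ADD C, 1'. After: A=-17 B=13 C=1 D=6 ZF=0 PC=9
First time PC=9: A=-17

-17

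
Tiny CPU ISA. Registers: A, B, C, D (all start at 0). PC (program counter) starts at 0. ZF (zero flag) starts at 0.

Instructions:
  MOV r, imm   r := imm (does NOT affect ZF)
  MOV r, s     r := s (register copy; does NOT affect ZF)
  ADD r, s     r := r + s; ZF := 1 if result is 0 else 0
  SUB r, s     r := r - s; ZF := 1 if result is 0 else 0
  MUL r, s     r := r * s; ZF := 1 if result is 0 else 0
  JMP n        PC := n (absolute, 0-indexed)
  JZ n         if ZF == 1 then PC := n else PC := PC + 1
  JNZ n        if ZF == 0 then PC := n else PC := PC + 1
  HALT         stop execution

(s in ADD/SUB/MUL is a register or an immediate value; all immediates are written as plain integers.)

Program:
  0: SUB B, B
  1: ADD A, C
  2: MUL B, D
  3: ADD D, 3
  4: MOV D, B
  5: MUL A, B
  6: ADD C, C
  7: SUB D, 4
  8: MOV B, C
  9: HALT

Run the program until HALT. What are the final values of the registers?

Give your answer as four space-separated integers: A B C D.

Step 1: PC=0 exec 'SUB B, B'. After: A=0 B=0 C=0 D=0 ZF=1 PC=1
Step 2: PC=1 exec 'ADD A, C'. After: A=0 B=0 C=0 D=0 ZF=1 PC=2
Step 3: PC=2 exec 'MUL B, D'. After: A=0 B=0 C=0 D=0 ZF=1 PC=3
Step 4: PC=3 exec 'ADD D, 3'. After: A=0 B=0 C=0 D=3 ZF=0 PC=4
Step 5: PC=4 exec 'MOV D, B'. After: A=0 B=0 C=0 D=0 ZF=0 PC=5
Step 6: PC=5 exec 'MUL A, B'. After: A=0 B=0 C=0 D=0 ZF=1 PC=6
Step 7: PC=6 exec 'ADD C, C'. After: A=0 B=0 C=0 D=0 ZF=1 PC=7
Step 8: PC=7 exec 'SUB D, 4'. After: A=0 B=0 C=0 D=-4 ZF=0 PC=8
Step 9: PC=8 exec 'MOV B, C'. After: A=0 B=0 C=0 D=-4 ZF=0 PC=9
Step 10: PC=9 exec 'HALT'. After: A=0 B=0 C=0 D=-4 ZF=0 PC=9 HALTED

Answer: 0 0 0 -4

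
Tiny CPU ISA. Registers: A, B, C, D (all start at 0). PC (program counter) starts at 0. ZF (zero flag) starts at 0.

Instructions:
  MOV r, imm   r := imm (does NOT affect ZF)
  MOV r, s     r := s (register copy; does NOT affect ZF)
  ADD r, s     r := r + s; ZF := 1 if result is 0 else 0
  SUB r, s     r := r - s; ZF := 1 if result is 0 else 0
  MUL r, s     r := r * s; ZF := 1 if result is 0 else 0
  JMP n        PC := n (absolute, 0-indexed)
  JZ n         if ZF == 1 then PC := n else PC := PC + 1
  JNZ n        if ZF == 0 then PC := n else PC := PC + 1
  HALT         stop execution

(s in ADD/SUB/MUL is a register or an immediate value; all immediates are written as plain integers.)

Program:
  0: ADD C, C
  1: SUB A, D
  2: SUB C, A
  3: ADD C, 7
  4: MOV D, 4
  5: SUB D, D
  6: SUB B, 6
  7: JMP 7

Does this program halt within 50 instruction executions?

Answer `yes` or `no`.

Step 1: PC=0 exec 'ADD C, C'. After: A=0 B=0 C=0 D=0 ZF=1 PC=1
Step 2: PC=1 exec 'SUB A, D'. After: A=0 B=0 C=0 D=0 ZF=1 PC=2
Step 3: PC=2 exec 'SUB C, A'. After: A=0 B=0 C=0 D=0 ZF=1 PC=3
Step 4: PC=3 exec 'ADD C, 7'. After: A=0 B=0 C=7 D=0 ZF=0 PC=4
Step 5: PC=4 exec 'MOV D, 4'. After: A=0 B=0 C=7 D=4 ZF=0 PC=5
Step 6: PC=5 exec 'SUB D, D'. After: A=0 B=0 C=7 D=0 ZF=1 PC=6
Step 7: PC=6 exec 'SUB B, 6'. After: A=0 B=-6 C=7 D=0 ZF=0 PC=7
Step 8: PC=7 exec 'JMP 7'. After: A=0 B=-6 C=7 D=0 ZF=0 PC=7
State after step 8 equals state after step 7: the program is in a cycle of length 1 and will never halt.

Answer: no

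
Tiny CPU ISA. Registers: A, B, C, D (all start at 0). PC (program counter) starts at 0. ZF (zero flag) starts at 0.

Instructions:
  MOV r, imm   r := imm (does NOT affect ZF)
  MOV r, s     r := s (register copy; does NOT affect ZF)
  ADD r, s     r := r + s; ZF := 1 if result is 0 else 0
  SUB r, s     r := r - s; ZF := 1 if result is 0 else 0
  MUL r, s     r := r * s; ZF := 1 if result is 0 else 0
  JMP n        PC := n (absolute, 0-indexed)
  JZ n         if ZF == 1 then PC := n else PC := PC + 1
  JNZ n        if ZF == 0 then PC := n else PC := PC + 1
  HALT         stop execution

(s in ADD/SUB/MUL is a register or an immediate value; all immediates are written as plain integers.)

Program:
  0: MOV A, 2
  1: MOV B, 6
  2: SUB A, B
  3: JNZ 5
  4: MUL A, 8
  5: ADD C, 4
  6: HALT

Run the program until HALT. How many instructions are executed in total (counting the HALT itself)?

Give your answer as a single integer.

Answer: 6

Derivation:
Step 1: PC=0 exec 'MOV A, 2'. After: A=2 B=0 C=0 D=0 ZF=0 PC=1
Step 2: PC=1 exec 'MOV B, 6'. After: A=2 B=6 C=0 D=0 ZF=0 PC=2
Step 3: PC=2 exec 'SUB A, B'. After: A=-4 B=6 C=0 D=0 ZF=0 PC=3
Step 4: PC=3 exec 'JNZ 5'. After: A=-4 B=6 C=0 D=0 ZF=0 PC=5
Step 5: PC=5 exec 'ADD C, 4'. After: A=-4 B=6 C=4 D=0 ZF=0 PC=6
Step 6: PC=6 exec 'HALT'. After: A=-4 B=6 C=4 D=0 ZF=0 PC=6 HALTED
Total instructions executed: 6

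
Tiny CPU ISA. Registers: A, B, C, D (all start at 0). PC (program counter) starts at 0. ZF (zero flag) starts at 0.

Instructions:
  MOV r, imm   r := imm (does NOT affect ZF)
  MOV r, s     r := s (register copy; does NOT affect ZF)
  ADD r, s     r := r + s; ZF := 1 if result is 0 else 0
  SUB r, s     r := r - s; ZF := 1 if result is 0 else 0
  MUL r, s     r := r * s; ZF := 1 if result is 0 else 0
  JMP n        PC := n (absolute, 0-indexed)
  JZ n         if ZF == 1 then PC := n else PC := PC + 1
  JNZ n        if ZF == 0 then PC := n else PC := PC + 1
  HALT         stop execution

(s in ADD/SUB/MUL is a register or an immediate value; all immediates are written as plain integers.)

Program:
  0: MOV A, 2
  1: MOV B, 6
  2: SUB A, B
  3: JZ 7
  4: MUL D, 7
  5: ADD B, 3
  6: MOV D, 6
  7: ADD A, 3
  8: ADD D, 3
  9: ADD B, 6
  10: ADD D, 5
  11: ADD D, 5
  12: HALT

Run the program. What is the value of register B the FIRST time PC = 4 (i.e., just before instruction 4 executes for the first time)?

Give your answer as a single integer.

Step 1: PC=0 exec 'MOV A, 2'. After: A=2 B=0 C=0 D=0 ZF=0 PC=1
Step 2: PC=1 exec 'MOV B, 6'. After: A=2 B=6 C=0 D=0 ZF=0 PC=2
Step 3: PC=2 exec 'SUB A, B'. After: A=-4 B=6 C=0 D=0 ZF=0 PC=3
Step 4: PC=3 exec 'JZ 7'. After: A=-4 B=6 C=0 D=0 ZF=0 PC=4
First time PC=4: B=6

6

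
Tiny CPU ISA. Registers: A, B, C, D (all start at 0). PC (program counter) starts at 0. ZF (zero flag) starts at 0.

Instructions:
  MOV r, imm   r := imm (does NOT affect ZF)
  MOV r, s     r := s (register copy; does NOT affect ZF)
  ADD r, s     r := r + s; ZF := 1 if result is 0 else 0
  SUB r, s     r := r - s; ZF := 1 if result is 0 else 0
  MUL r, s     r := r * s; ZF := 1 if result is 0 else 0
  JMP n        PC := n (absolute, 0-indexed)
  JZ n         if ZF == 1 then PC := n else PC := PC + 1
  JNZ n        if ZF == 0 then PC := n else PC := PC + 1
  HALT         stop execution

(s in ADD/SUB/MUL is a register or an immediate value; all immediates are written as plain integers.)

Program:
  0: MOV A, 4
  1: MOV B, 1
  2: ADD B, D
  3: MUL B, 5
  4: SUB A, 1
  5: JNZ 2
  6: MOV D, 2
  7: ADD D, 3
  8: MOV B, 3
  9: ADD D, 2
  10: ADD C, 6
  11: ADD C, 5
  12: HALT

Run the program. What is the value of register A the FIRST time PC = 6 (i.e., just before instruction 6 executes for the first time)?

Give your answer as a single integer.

Step 1: PC=0 exec 'MOV A, 4'. After: A=4 B=0 C=0 D=0 ZF=0 PC=1
Step 2: PC=1 exec 'MOV B, 1'. After: A=4 B=1 C=0 D=0 ZF=0 PC=2
Step 3: PC=2 exec 'ADD B, D'. After: A=4 B=1 C=0 D=0 ZF=0 PC=3
Step 4: PC=3 exec 'MUL B, 5'. After: A=4 B=5 C=0 D=0 ZF=0 PC=4
Step 5: PC=4 exec 'SUB A, 1'. After: A=3 B=5 C=0 D=0 ZF=0 PC=5
Step 6: PC=5 exec 'JNZ 2'. After: A=3 B=5 C=0 D=0 ZF=0 PC=2
Step 7: PC=2 exec 'ADD B, D'. After: A=3 B=5 C=0 D=0 ZF=0 PC=3
Step 8: PC=3 exec 'MUL B, 5'. After: A=3 B=25 C=0 D=0 ZF=0 PC=4
Step 9: PC=4 exec 'SUB A, 1'. After: A=2 B=25 C=0 D=0 ZF=0 PC=5
Step 10: PC=5 exec 'JNZ 2'. After: A=2 B=25 C=0 D=0 ZF=0 PC=2
Step 11: PC=2 exec 'ADD B, D'. After: A=2 B=25 C=0 D=0 ZF=0 PC=3
Step 12: PC=3 exec 'MUL B, 5'. After: A=2 B=125 C=0 D=0 ZF=0 PC=4
Step 13: PC=4 exec 'SUB A, 1'. After: A=1 B=125 C=0 D=0 ZF=0 PC=5
Step 14: PC=5 exec 'JNZ 2'. After: A=1 B=125 C=0 D=0 ZF=0 PC=2
Step 15: PC=2 exec 'ADD B, D'. After: A=1 B=125 C=0 D=0 ZF=0 PC=3
Step 16: PC=3 exec 'MUL B, 5'. After: A=1 B=625 C=0 D=0 ZF=0 PC=4
Step 17: PC=4 exec 'SUB A, 1'. After: A=0 B=625 C=0 D=0 ZF=1 PC=5
Step 18: PC=5 exec 'JNZ 2'. After: A=0 B=625 C=0 D=0 ZF=1 PC=6
First time PC=6: A=0

0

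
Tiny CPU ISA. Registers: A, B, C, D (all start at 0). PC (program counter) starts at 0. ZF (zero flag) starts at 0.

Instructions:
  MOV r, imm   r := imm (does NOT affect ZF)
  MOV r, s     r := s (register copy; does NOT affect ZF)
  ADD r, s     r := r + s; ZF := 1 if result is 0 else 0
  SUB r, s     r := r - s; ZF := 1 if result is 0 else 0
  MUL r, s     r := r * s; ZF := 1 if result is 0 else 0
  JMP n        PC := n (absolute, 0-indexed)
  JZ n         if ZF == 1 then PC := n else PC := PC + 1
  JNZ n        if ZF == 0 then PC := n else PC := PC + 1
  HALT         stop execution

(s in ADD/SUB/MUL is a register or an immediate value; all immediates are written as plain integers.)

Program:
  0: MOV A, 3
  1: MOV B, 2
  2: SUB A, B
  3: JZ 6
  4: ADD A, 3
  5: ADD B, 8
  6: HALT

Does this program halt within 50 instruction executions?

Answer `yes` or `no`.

Answer: yes

Derivation:
Step 1: PC=0 exec 'MOV A, 3'. After: A=3 B=0 C=0 D=0 ZF=0 PC=1
Step 2: PC=1 exec 'MOV B, 2'. After: A=3 B=2 C=0 D=0 ZF=0 PC=2
Step 3: PC=2 exec 'SUB A, B'. After: A=1 B=2 C=0 D=0 ZF=0 PC=3
Step 4: PC=3 exec 'JZ 6'. After: A=1 B=2 C=0 D=0 ZF=0 PC=4
Step 5: PC=4 exec 'ADD A, 3'. After: A=4 B=2 C=0 D=0 ZF=0 PC=5
Step 6: PC=5 exec 'ADD B, 8'. After: A=4 B=10 C=0 D=0 ZF=0 PC=6
Step 7: PC=6 exec 'HALT'. After: A=4 B=10 C=0 D=0 ZF=0 PC=6 HALTED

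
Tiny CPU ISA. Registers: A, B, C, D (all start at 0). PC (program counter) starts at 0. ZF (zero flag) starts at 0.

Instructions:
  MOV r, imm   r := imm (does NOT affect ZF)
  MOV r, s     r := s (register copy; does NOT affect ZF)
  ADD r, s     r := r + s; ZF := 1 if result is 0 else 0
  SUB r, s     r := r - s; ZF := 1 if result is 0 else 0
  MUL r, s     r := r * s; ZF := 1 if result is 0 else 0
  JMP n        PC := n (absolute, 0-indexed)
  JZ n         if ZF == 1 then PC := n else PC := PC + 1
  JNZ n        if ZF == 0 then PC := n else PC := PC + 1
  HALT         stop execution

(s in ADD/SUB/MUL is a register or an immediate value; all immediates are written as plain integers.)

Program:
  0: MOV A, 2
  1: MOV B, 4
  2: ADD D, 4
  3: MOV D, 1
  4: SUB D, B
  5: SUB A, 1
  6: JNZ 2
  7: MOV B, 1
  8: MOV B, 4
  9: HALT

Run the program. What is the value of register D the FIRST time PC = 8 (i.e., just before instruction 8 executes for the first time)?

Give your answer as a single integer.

Step 1: PC=0 exec 'MOV A, 2'. After: A=2 B=0 C=0 D=0 ZF=0 PC=1
Step 2: PC=1 exec 'MOV B, 4'. After: A=2 B=4 C=0 D=0 ZF=0 PC=2
Step 3: PC=2 exec 'ADD D, 4'. After: A=2 B=4 C=0 D=4 ZF=0 PC=3
Step 4: PC=3 exec 'MOV D, 1'. After: A=2 B=4 C=0 D=1 ZF=0 PC=4
Step 5: PC=4 exec 'SUB D, B'. After: A=2 B=4 C=0 D=-3 ZF=0 PC=5
Step 6: PC=5 exec 'SUB A, 1'. After: A=1 B=4 C=0 D=-3 ZF=0 PC=6
Step 7: PC=6 exec 'JNZ 2'. After: A=1 B=4 C=0 D=-3 ZF=0 PC=2
Step 8: PC=2 exec 'ADD D, 4'. After: A=1 B=4 C=0 D=1 ZF=0 PC=3
Step 9: PC=3 exec 'MOV D, 1'. After: A=1 B=4 C=0 D=1 ZF=0 PC=4
Step 10: PC=4 exec 'SUB D, B'. After: A=1 B=4 C=0 D=-3 ZF=0 PC=5
Step 11: PC=5 exec 'SUB A, 1'. After: A=0 B=4 C=0 D=-3 ZF=1 PC=6
Step 12: PC=6 exec 'JNZ 2'. After: A=0 B=4 C=0 D=-3 ZF=1 PC=7
Step 13: PC=7 exec 'MOV B, 1'. After: A=0 B=1 C=0 D=-3 ZF=1 PC=8
First time PC=8: D=-3

-3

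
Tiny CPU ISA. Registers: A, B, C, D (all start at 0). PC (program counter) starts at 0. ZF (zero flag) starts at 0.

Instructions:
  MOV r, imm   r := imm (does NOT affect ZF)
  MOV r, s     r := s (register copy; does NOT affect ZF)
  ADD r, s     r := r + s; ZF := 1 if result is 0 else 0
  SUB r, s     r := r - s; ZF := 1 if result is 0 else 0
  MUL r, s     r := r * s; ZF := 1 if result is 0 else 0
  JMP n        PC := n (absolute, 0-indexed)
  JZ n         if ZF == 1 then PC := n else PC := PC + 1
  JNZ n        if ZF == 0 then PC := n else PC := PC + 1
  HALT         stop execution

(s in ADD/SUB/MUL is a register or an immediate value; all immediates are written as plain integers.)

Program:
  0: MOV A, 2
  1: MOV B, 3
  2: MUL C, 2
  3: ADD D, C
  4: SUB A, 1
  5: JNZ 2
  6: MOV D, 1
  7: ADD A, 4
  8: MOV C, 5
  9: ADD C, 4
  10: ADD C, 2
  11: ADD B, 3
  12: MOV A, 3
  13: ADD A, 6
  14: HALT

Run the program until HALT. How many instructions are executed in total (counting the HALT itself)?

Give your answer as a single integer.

Step 1: PC=0 exec 'MOV A, 2'. After: A=2 B=0 C=0 D=0 ZF=0 PC=1
Step 2: PC=1 exec 'MOV B, 3'. After: A=2 B=3 C=0 D=0 ZF=0 PC=2
Step 3: PC=2 exec 'MUL C, 2'. After: A=2 B=3 C=0 D=0 ZF=1 PC=3
Step 4: PC=3 exec 'ADD D, C'. After: A=2 B=3 C=0 D=0 ZF=1 PC=4
Step 5: PC=4 exec 'SUB A, 1'. After: A=1 B=3 C=0 D=0 ZF=0 PC=5
Step 6: PC=5 exec 'JNZ 2'. After: A=1 B=3 C=0 D=0 ZF=0 PC=2
Step 7: PC=2 exec 'MUL C, 2'. After: A=1 B=3 C=0 D=0 ZF=1 PC=3
Step 8: PC=3 exec 'ADD D, C'. After: A=1 B=3 C=0 D=0 ZF=1 PC=4
Step 9: PC=4 exec 'SUB A, 1'. After: A=0 B=3 C=0 D=0 ZF=1 PC=5
Step 10: PC=5 exec 'JNZ 2'. After: A=0 B=3 C=0 D=0 ZF=1 PC=6
Step 11: PC=6 exec 'MOV D, 1'. After: A=0 B=3 C=0 D=1 ZF=1 PC=7
Step 12: PC=7 exec 'ADD A, 4'. After: A=4 B=3 C=0 D=1 ZF=0 PC=8
Step 13: PC=8 exec 'MOV C, 5'. After: A=4 B=3 C=5 D=1 ZF=0 PC=9
Step 14: PC=9 exec 'ADD C, 4'. After: A=4 B=3 C=9 D=1 ZF=0 PC=10
Step 15: PC=10 exec 'ADD C, 2'. After: A=4 B=3 C=11 D=1 ZF=0 PC=11
Step 16: PC=11 exec 'ADD B, 3'. After: A=4 B=6 C=11 D=1 ZF=0 PC=12
Step 17: PC=12 exec 'MOV A, 3'. After: A=3 B=6 C=11 D=1 ZF=0 PC=13
Step 18: PC=13 exec 'ADD A, 6'. After: A=9 B=6 C=11 D=1 ZF=0 PC=14
Step 19: PC=14 exec 'HALT'. After: A=9 B=6 C=11 D=1 ZF=0 PC=14 HALTED
Total instructions executed: 19

Answer: 19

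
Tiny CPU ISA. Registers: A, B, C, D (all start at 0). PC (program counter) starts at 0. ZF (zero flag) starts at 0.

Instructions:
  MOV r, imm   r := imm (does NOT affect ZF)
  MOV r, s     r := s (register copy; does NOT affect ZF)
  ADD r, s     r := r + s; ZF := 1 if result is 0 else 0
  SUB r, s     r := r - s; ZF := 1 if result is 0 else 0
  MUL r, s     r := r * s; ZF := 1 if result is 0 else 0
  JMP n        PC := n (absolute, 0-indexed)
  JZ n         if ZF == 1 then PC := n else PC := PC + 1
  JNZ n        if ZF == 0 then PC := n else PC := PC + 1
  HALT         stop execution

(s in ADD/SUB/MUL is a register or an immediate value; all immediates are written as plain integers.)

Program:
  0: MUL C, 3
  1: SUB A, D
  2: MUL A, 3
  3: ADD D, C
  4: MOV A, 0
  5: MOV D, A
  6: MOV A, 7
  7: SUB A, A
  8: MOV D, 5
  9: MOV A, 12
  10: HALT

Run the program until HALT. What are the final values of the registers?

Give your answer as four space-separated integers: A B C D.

Answer: 12 0 0 5

Derivation:
Step 1: PC=0 exec 'MUL C, 3'. After: A=0 B=0 C=0 D=0 ZF=1 PC=1
Step 2: PC=1 exec 'SUB A, D'. After: A=0 B=0 C=0 D=0 ZF=1 PC=2
Step 3: PC=2 exec 'MUL A, 3'. After: A=0 B=0 C=0 D=0 ZF=1 PC=3
Step 4: PC=3 exec 'ADD D, C'. After: A=0 B=0 C=0 D=0 ZF=1 PC=4
Step 5: PC=4 exec 'MOV A, 0'. After: A=0 B=0 C=0 D=0 ZF=1 PC=5
Step 6: PC=5 exec 'MOV D, A'. After: A=0 B=0 C=0 D=0 ZF=1 PC=6
Step 7: PC=6 exec 'MOV A, 7'. After: A=7 B=0 C=0 D=0 ZF=1 PC=7
Step 8: PC=7 exec 'SUB A, A'. After: A=0 B=0 C=0 D=0 ZF=1 PC=8
Step 9: PC=8 exec 'MOV D, 5'. After: A=0 B=0 C=0 D=5 ZF=1 PC=9
Step 10: PC=9 exec 'MOV A, 12'. After: A=12 B=0 C=0 D=5 ZF=1 PC=10
Step 11: PC=10 exec 'HALT'. After: A=12 B=0 C=0 D=5 ZF=1 PC=10 HALTED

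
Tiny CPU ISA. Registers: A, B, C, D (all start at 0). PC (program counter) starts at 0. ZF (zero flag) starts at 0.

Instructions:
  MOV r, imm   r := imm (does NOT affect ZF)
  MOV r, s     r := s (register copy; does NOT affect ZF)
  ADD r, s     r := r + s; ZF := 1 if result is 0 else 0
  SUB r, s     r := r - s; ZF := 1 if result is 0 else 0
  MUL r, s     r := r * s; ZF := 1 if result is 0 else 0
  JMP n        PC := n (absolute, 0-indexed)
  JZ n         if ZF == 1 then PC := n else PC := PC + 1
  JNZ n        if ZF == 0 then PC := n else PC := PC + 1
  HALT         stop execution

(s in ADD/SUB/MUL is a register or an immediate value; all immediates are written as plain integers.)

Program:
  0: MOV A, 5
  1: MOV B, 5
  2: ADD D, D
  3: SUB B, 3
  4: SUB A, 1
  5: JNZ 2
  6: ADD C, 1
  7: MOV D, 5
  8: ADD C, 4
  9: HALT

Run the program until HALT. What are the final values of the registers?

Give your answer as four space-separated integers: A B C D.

Answer: 0 -10 5 5

Derivation:
Step 1: PC=0 exec 'MOV A, 5'. After: A=5 B=0 C=0 D=0 ZF=0 PC=1
Step 2: PC=1 exec 'MOV B, 5'. After: A=5 B=5 C=0 D=0 ZF=0 PC=2
Step 3: PC=2 exec 'ADD D, D'. After: A=5 B=5 C=0 D=0 ZF=1 PC=3
Step 4: PC=3 exec 'SUB B, 3'. After: A=5 B=2 C=0 D=0 ZF=0 PC=4
Step 5: PC=4 exec 'SUB A, 1'. After: A=4 B=2 C=0 D=0 ZF=0 PC=5
Step 6: PC=5 exec 'JNZ 2'. After: A=4 B=2 C=0 D=0 ZF=0 PC=2
Step 7: PC=2 exec 'ADD D, D'. After: A=4 B=2 C=0 D=0 ZF=1 PC=3
Step 8: PC=3 exec 'SUB B, 3'. After: A=4 B=-1 C=0 D=0 ZF=0 PC=4
Step 9: PC=4 exec 'SUB A, 1'. After: A=3 B=-1 C=0 D=0 ZF=0 PC=5
Step 10: PC=5 exec 'JNZ 2'. After: A=3 B=-1 C=0 D=0 ZF=0 PC=2
Step 11: PC=2 exec 'ADD D, D'. After: A=3 B=-1 C=0 D=0 ZF=1 PC=3
Step 12: PC=3 exec 'SUB B, 3'. After: A=3 B=-4 C=0 D=0 ZF=0 PC=4
Step 13: PC=4 exec 'SUB A, 1'. After: A=2 B=-4 C=0 D=0 ZF=0 PC=5
Step 14: PC=5 exec 'JNZ 2'. After: A=2 B=-4 C=0 D=0 ZF=0 PC=2
Step 15: PC=2 exec 'ADD D, D'. After: A=2 B=-4 C=0 D=0 ZF=1 PC=3
Step 16: PC=3 exec 'SUB B, 3'. After: A=2 B=-7 C=0 D=0 ZF=0 PC=4
Step 17: PC=4 exec 'SUB A, 1'. After: A=1 B=-7 C=0 D=0 ZF=0 PC=5
Step 18: PC=5 exec 'JNZ 2'. After: A=1 B=-7 C=0 D=0 ZF=0 PC=2
Step 19: PC=2 exec 'ADD D, D'. After: A=1 B=-7 C=0 D=0 ZF=1 PC=3
Step 20: PC=3 exec 'SUB B, 3'. After: A=1 B=-10 C=0 D=0 ZF=0 PC=4
Step 21: PC=4 exec 'SUB A, 1'. After: A=0 B=-10 C=0 D=0 ZF=1 PC=5
Step 22: PC=5 exec 'JNZ 2'. After: A=0 B=-10 C=0 D=0 ZF=1 PC=6
Step 23: PC=6 exec 'ADD C, 1'. After: A=0 B=-10 C=1 D=0 ZF=0 PC=7
Step 24: PC=7 exec 'MOV D, 5'. After: A=0 B=-10 C=1 D=5 ZF=0 PC=8
Step 25: PC=8 exec 'ADD C, 4'. After: A=0 B=-10 C=5 D=5 ZF=0 PC=9
Step 26: PC=9 exec 'HALT'. After: A=0 B=-10 C=5 D=5 ZF=0 PC=9 HALTED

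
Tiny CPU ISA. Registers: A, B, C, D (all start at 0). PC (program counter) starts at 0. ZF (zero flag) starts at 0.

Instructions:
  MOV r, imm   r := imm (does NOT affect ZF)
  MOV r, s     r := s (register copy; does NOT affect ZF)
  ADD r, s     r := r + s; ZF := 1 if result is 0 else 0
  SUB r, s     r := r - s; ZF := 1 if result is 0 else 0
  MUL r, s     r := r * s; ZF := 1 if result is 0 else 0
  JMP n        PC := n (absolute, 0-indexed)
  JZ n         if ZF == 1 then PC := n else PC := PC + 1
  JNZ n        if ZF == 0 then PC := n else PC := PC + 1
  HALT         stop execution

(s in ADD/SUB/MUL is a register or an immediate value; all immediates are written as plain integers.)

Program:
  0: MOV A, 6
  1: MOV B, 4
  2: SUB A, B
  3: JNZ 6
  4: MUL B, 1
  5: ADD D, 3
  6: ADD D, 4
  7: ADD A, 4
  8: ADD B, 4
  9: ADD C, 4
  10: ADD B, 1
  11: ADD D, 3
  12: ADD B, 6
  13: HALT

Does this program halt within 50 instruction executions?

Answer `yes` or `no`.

Answer: yes

Derivation:
Step 1: PC=0 exec 'MOV A, 6'. After: A=6 B=0 C=0 D=0 ZF=0 PC=1
Step 2: PC=1 exec 'MOV B, 4'. After: A=6 B=4 C=0 D=0 ZF=0 PC=2
Step 3: PC=2 exec 'SUB A, B'. After: A=2 B=4 C=0 D=0 ZF=0 PC=3
Step 4: PC=3 exec 'JNZ 6'. After: A=2 B=4 C=0 D=0 ZF=0 PC=6
Step 5: PC=6 exec 'ADD D, 4'. After: A=2 B=4 C=0 D=4 ZF=0 PC=7
Step 6: PC=7 exec 'ADD A, 4'. After: A=6 B=4 C=0 D=4 ZF=0 PC=8
Step 7: PC=8 exec 'ADD B, 4'. After: A=6 B=8 C=0 D=4 ZF=0 PC=9
Step 8: PC=9 exec 'ADD C, 4'. After: A=6 B=8 C=4 D=4 ZF=0 PC=10
Step 9: PC=10 exec 'ADD B, 1'. After: A=6 B=9 C=4 D=4 ZF=0 PC=11
Step 10: PC=11 exec 'ADD D, 3'. After: A=6 B=9 C=4 D=7 ZF=0 PC=12
Step 11: PC=12 exec 'ADD B, 6'. After: A=6 B=15 C=4 D=7 ZF=0 PC=13
Step 12: PC=13 exec 'HALT'. After: A=6 B=15 C=4 D=7 ZF=0 PC=13 HALTED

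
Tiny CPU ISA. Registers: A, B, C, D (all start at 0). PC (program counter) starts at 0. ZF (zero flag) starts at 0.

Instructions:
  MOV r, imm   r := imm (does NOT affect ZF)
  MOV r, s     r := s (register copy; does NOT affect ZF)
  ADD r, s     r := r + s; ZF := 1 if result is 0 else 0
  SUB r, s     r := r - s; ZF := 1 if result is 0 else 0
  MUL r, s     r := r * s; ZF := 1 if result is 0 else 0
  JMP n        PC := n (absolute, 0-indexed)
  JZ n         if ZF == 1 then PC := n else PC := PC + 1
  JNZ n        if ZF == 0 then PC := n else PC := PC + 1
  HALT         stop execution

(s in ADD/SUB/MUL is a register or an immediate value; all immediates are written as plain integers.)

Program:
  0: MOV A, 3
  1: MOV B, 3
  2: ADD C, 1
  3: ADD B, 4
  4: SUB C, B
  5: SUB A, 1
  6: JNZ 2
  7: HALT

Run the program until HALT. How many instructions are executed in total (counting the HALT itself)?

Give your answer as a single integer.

Step 1: PC=0 exec 'MOV A, 3'. After: A=3 B=0 C=0 D=0 ZF=0 PC=1
Step 2: PC=1 exec 'MOV B, 3'. After: A=3 B=3 C=0 D=0 ZF=0 PC=2
Step 3: PC=2 exec 'ADD C, 1'. After: A=3 B=3 C=1 D=0 ZF=0 PC=3
Step 4: PC=3 exec 'ADD B, 4'. After: A=3 B=7 C=1 D=0 ZF=0 PC=4
Step 5: PC=4 exec 'SUB C, B'. After: A=3 B=7 C=-6 D=0 ZF=0 PC=5
Step 6: PC=5 exec 'SUB A, 1'. After: A=2 B=7 C=-6 D=0 ZF=0 PC=6
Step 7: PC=6 exec 'JNZ 2'. After: A=2 B=7 C=-6 D=0 ZF=0 PC=2
Step 8: PC=2 exec 'ADD C, 1'. After: A=2 B=7 C=-5 D=0 ZF=0 PC=3
Step 9: PC=3 exec 'ADD B, 4'. After: A=2 B=11 C=-5 D=0 ZF=0 PC=4
Step 10: PC=4 exec 'SUB C, B'. After: A=2 B=11 C=-16 D=0 ZF=0 PC=5
Step 11: PC=5 exec 'SUB A, 1'. After: A=1 B=11 C=-16 D=0 ZF=0 PC=6
Step 12: PC=6 exec 'JNZ 2'. After: A=1 B=11 C=-16 D=0 ZF=0 PC=2
Step 13: PC=2 exec 'ADD C, 1'. After: A=1 B=11 C=-15 D=0 ZF=0 PC=3
Step 14: PC=3 exec 'ADD B, 4'. After: A=1 B=15 C=-15 D=0 ZF=0 PC=4
Step 15: PC=4 exec 'SUB C, B'. After: A=1 B=15 C=-30 D=0 ZF=0 PC=5
Step 16: PC=5 exec 'SUB A, 1'. After: A=0 B=15 C=-30 D=0 ZF=1 PC=6
Step 17: PC=6 exec 'JNZ 2'. After: A=0 B=15 C=-30 D=0 ZF=1 PC=7
Step 18: PC=7 exec 'HALT'. After: A=0 B=15 C=-30 D=0 ZF=1 PC=7 HALTED
Total instructions executed: 18

Answer: 18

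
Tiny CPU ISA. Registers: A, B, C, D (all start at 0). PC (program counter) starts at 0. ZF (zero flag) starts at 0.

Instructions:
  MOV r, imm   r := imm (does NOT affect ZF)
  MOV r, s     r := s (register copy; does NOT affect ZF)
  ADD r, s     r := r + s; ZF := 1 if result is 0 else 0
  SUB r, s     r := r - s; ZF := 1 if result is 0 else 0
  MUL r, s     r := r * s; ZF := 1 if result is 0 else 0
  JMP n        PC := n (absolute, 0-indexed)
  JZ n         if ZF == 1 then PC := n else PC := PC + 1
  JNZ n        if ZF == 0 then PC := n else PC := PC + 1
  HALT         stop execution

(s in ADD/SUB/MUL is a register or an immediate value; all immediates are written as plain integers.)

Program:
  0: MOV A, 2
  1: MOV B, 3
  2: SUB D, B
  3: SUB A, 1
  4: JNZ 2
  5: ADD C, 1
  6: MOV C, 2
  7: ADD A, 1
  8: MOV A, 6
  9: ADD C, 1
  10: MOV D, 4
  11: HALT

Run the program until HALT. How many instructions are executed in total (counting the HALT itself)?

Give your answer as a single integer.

Step 1: PC=0 exec 'MOV A, 2'. After: A=2 B=0 C=0 D=0 ZF=0 PC=1
Step 2: PC=1 exec 'MOV B, 3'. After: A=2 B=3 C=0 D=0 ZF=0 PC=2
Step 3: PC=2 exec 'SUB D, B'. After: A=2 B=3 C=0 D=-3 ZF=0 PC=3
Step 4: PC=3 exec 'SUB A, 1'. After: A=1 B=3 C=0 D=-3 ZF=0 PC=4
Step 5: PC=4 exec 'JNZ 2'. After: A=1 B=3 C=0 D=-3 ZF=0 PC=2
Step 6: PC=2 exec 'SUB D, B'. After: A=1 B=3 C=0 D=-6 ZF=0 PC=3
Step 7: PC=3 exec 'SUB A, 1'. After: A=0 B=3 C=0 D=-6 ZF=1 PC=4
Step 8: PC=4 exec 'JNZ 2'. After: A=0 B=3 C=0 D=-6 ZF=1 PC=5
Step 9: PC=5 exec 'ADD C, 1'. After: A=0 B=3 C=1 D=-6 ZF=0 PC=6
Step 10: PC=6 exec 'MOV C, 2'. After: A=0 B=3 C=2 D=-6 ZF=0 PC=7
Step 11: PC=7 exec 'ADD A, 1'. After: A=1 B=3 C=2 D=-6 ZF=0 PC=8
Step 12: PC=8 exec 'MOV A, 6'. After: A=6 B=3 C=2 D=-6 ZF=0 PC=9
Step 13: PC=9 exec 'ADD C, 1'. After: A=6 B=3 C=3 D=-6 ZF=0 PC=10
Step 14: PC=10 exec 'MOV D, 4'. After: A=6 B=3 C=3 D=4 ZF=0 PC=11
Step 15: PC=11 exec 'HALT'. After: A=6 B=3 C=3 D=4 ZF=0 PC=11 HALTED
Total instructions executed: 15

Answer: 15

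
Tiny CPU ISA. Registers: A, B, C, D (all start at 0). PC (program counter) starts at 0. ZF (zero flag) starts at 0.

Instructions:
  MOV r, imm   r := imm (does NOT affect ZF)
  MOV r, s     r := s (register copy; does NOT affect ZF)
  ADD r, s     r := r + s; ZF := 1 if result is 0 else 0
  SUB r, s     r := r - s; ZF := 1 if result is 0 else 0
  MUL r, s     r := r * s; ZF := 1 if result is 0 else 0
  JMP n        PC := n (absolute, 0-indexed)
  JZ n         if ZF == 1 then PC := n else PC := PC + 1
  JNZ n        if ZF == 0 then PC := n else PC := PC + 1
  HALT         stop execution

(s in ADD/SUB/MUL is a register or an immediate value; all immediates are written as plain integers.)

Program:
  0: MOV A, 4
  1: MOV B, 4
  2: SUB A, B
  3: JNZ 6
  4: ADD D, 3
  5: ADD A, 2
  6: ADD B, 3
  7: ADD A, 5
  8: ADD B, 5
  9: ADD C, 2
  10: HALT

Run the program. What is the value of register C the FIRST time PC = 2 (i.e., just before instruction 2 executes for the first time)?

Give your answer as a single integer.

Step 1: PC=0 exec 'MOV A, 4'. After: A=4 B=0 C=0 D=0 ZF=0 PC=1
Step 2: PC=1 exec 'MOV B, 4'. After: A=4 B=4 C=0 D=0 ZF=0 PC=2
First time PC=2: C=0

0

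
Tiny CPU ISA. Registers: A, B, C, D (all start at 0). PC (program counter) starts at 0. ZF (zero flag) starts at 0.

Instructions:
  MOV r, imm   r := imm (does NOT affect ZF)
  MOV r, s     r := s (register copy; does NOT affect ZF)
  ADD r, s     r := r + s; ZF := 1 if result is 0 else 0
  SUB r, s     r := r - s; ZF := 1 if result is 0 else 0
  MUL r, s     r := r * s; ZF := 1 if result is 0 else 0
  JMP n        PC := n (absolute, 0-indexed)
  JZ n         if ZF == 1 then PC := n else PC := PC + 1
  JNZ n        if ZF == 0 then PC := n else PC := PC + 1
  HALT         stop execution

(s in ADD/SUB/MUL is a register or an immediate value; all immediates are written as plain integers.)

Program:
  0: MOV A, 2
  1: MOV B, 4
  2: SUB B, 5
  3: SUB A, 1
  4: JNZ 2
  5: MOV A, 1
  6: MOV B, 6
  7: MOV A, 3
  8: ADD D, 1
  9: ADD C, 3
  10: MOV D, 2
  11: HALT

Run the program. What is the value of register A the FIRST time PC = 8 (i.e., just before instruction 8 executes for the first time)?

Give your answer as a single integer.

Step 1: PC=0 exec 'MOV A, 2'. After: A=2 B=0 C=0 D=0 ZF=0 PC=1
Step 2: PC=1 exec 'MOV B, 4'. After: A=2 B=4 C=0 D=0 ZF=0 PC=2
Step 3: PC=2 exec 'SUB B, 5'. After: A=2 B=-1 C=0 D=0 ZF=0 PC=3
Step 4: PC=3 exec 'SUB A, 1'. After: A=1 B=-1 C=0 D=0 ZF=0 PC=4
Step 5: PC=4 exec 'JNZ 2'. After: A=1 B=-1 C=0 D=0 ZF=0 PC=2
Step 6: PC=2 exec 'SUB B, 5'. After: A=1 B=-6 C=0 D=0 ZF=0 PC=3
Step 7: PC=3 exec 'SUB A, 1'. After: A=0 B=-6 C=0 D=0 ZF=1 PC=4
Step 8: PC=4 exec 'JNZ 2'. After: A=0 B=-6 C=0 D=0 ZF=1 PC=5
Step 9: PC=5 exec 'MOV A, 1'. After: A=1 B=-6 C=0 D=0 ZF=1 PC=6
Step 10: PC=6 exec 'MOV B, 6'. After: A=1 B=6 C=0 D=0 ZF=1 PC=7
Step 11: PC=7 exec 'MOV A, 3'. After: A=3 B=6 C=0 D=0 ZF=1 PC=8
First time PC=8: A=3

3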